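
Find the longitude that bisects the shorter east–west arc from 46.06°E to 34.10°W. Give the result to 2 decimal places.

5.98°E

Signed shortest Δλ from +46.06° to -34.10° is -80.16°.
Midpoint longitude = +46.06° + (-80.16°)/2 = +46.06° − 40.08° = +5.98°.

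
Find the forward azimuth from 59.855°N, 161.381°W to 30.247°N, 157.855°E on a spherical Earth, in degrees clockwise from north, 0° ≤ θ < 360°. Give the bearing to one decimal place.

Δλ = 157.855 − -161.381 = 319.236°; wrapped into (−180°, 180°]: -40.764°.
θ = atan2( sin Δλ · cos φ₂ , cos φ₁ · sin φ₂ − sin φ₁ · cos φ₂ · cos Δλ )
  = atan2(-0.56405, -0.31284) = -119.014° → normalised to [0°, 360°): 240.986°.

241.0°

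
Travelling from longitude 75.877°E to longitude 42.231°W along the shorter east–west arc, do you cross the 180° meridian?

Signed shortest Δλ = ((-42.231 − 75.877 + 180) mod 360) − 180 = -118.108°.
Going west by 118.108° from +75.877° reaches -42.231° without touching 180°.

No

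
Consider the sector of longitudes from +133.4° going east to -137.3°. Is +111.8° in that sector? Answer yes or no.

No

Band width going east from +133.4° to -137.3°: ((-137.3 − 133.4) mod 360) = 89.3°.
Offset of +111.8° east of the west edge: ((111.8 − 133.4) mod 360) = 338.4°.
338.4° > 89.3° ⇒ outside.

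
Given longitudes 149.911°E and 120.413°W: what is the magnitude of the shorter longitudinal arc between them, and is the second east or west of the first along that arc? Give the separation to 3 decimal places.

Raw difference: -120.413 − 149.911 = -270.324°.
Normalise into (−180°, 180°]: -270.324° + 360° = 89.676°.
Positive ⇒ the second point lies to the east; separation 89.676°.

89.676° east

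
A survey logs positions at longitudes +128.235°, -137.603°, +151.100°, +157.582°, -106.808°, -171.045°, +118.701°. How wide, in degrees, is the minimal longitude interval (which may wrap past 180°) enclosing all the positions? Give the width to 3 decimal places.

134.491°

Sort the longitudes: -171.045°, -137.603°, -106.808°, +118.701°, +128.235°, +151.100°, +157.582°.
Eastward gaps between consecutive values (wrapping around): 33.442°, 30.795°, 225.509°, 9.534°, 22.865°, 6.482°, 31.373°.
Largest gap = 225.509° ⇒ minimal covering band is its complement: 360° − 225.509° = 134.491°.
Band runs from +118.701° eastward to -106.808°, crossing the antimeridian.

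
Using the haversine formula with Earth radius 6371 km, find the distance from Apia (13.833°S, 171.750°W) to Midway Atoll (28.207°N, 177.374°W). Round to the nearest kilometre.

Δλ = -177.374 − -171.750 = -5.624°.
Δφ = 28.207 − -13.833 = 42.040°.
a = sin²(Δφ/2) + cos φ₁ · cos φ₂ · sin²(Δλ/2) = 0.130721.
c = 2·atan2(√a, √(1−a)) = 0.73987 rad → d = 6371·c ≈ 4713.69 km.

4714 km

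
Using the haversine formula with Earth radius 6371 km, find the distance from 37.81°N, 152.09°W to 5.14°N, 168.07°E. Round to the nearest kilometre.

5423 km

Δλ = 168.07 − -152.09 = 320.16°; wrapped into (−180°, 180°]: -39.84°.
Δφ = 5.14 − 37.81 = -32.67°.
a = sin²(Δφ/2) + cos φ₁ · cos φ₂ · sin²(Δλ/2) = 0.170445.
c = 2·atan2(√a, √(1−a)) = 0.85116 rad → d = 6371·c ≈ 5422.74 km.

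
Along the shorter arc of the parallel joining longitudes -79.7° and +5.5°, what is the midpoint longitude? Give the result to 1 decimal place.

-37.1°

Signed shortest Δλ from -79.7° to +5.5° is +85.2°.
Midpoint longitude = -79.7° + (+85.2°)/2 = -79.7° + 42.6° = -37.1°.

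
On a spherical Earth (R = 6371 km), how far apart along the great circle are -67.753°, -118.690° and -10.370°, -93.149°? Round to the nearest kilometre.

Δλ = -93.149 − -118.690 = 25.541°.
Δφ = -10.370 − -67.753 = 57.383°.
a = sin²(Δφ/2) + cos φ₁ · cos φ₂ · sin²(Δλ/2) = 0.248686.
c = 2·atan2(√a, √(1−a)) = 1.04416 rad → d = 6371·c ≈ 6652.35 km.

6652 km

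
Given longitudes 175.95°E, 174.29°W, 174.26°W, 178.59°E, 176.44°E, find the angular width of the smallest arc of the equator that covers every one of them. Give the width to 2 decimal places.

Sort the longitudes: -174.29°, -174.26°, +175.95°, +176.44°, +178.59°.
Eastward gaps between consecutive values (wrapping around): 0.03°, 350.21°, 0.49°, 2.15°, 7.12°.
Largest gap = 350.21° ⇒ minimal covering band is its complement: 360° − 350.21° = 9.79°.
Band runs from +175.95° eastward to -174.26°, crossing the antimeridian.

9.79°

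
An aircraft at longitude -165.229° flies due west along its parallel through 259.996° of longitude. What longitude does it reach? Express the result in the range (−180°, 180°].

-65.225°

Start at -165.229°; shift −259.996° → -425.225°.
-425.225° lies outside (−180°, 180°]; add 360° → -65.225°.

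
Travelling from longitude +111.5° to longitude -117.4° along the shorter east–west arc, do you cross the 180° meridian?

Naïve |-117.4 − 111.5| = 228.9° > 180°, so the shorter arc goes the other way round — across 180°.
Signed shortest Δλ = ((-117.4 − 111.5 + 180) mod 360) − 180 = 131.1°.
Going east by 131.1° from +111.5° passes through 180° before reaching -117.4°.

Yes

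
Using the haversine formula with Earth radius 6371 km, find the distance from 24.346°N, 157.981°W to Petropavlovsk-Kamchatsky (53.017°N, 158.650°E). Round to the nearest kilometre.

4815 km

Δλ = 158.650 − -157.981 = 316.631°; wrapped into (−180°, 180°]: -43.369°.
Δφ = 53.017 − 24.346 = 28.671°.
a = sin²(Δφ/2) + cos φ₁ · cos φ₂ · sin²(Δλ/2) = 0.136133.
c = 2·atan2(√a, √(1−a)) = 0.75578 rad → d = 6371·c ≈ 4815.10 km.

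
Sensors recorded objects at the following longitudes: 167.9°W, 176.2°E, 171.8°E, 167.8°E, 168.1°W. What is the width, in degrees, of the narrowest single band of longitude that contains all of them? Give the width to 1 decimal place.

Sort the longitudes: -168.1°, -167.9°, +167.8°, +171.8°, +176.2°.
Eastward gaps between consecutive values (wrapping around): 0.2°, 335.7°, 4.0°, 4.4°, 15.7°.
Largest gap = 335.7° ⇒ minimal covering band is its complement: 360° − 335.7° = 24.3°.
Band runs from +167.8° eastward to -167.9°, crossing the antimeridian.

24.3°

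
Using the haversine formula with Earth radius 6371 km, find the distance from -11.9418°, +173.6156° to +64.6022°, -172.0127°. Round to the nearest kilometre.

Δλ = -172.0127 − 173.6156 = -345.6283°; wrapped into (−180°, 180°]: 14.3717°.
Δφ = 64.6022 − -11.9418 = 76.5440°.
a = sin²(Δφ/2) + cos φ₁ · cos φ₂ · sin²(Δλ/2) = 0.390217.
c = 2·atan2(√a, √(1−a)) = 1.34943 rad → d = 6371·c ≈ 8597.19 km.

8597 km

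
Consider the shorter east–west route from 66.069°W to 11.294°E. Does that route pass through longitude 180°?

Signed shortest Δλ = ((11.294 − -66.069 + 180) mod 360) − 180 = 77.363°.
Going east by 77.363° from -66.069° reaches +11.294° without touching 180°.

No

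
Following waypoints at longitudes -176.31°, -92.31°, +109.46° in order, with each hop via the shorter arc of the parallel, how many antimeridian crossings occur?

Leg 1: -176.31° → -92.31°, shortest Δλ = 84.0° (east) — does not cross 180°.
Leg 2: -92.31° → +109.46°, shortest Δλ = -158.23° (west) — crosses 180°.
Total crossings: 1.

1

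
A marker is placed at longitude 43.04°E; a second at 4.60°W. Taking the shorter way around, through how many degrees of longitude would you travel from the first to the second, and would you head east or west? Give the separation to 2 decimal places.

47.64° west

Raw difference: -4.60 − 43.04 = -47.64°.
Normalise into (−180°, 180°]: -47.64° stays -47.64°.
Negative ⇒ the second point lies to the west; separation 47.64°.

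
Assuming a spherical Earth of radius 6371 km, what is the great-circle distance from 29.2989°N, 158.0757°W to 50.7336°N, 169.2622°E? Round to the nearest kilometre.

3612 km

Δλ = 169.2622 − -158.0757 = 327.3379°; wrapped into (−180°, 180°]: -32.6621°.
Δφ = 50.7336 − 29.2989 = 21.4347°.
a = sin²(Δφ/2) + cos φ₁ · cos φ₂ · sin²(Δλ/2) = 0.078224.
c = 2·atan2(√a, √(1−a)) = 0.56693 rad → d = 6371·c ≈ 3611.93 km.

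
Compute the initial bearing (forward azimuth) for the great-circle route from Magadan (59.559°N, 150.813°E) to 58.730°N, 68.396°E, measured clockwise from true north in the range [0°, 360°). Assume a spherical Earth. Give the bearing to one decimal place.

306.0°

Δλ = 68.396 − 150.813 = -82.417°.
θ = atan2( sin Δλ · cos φ₂ , cos φ₁ · sin φ₂ − sin φ₁ · cos φ₂ · cos Δλ )
  = atan2(-0.51453, 0.37399) = -53.988° → normalised to [0°, 360°): 306.012°.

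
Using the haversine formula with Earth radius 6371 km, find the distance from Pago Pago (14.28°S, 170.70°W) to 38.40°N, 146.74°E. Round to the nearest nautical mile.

3965 nmi

Δλ = 146.74 − -170.70 = 317.44°; wrapped into (−180°, 180°]: -42.56°.
Δφ = 38.40 − -14.28 = 52.68°.
a = sin²(Δφ/2) + cos φ₁ · cos φ₂ · sin²(Δλ/2) = 0.296902.
c = 2·atan2(√a, √(1−a)) = 1.15251 rad → d = 6371·c ≈ 7342.63 km ≈ 3964.71 nmi.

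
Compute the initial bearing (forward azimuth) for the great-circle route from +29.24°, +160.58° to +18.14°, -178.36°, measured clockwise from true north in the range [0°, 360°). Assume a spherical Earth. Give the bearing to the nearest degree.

Δλ = -178.36 − 160.58 = -338.94°; wrapped into (−180°, 180°]: 21.06°.
θ = atan2( sin Δλ · cos φ₂ , cos φ₁ · sin φ₂ − sin φ₁ · cos φ₂ · cos Δλ )
  = atan2(0.34149, -0.16152) = 115.313° → normalised to [0°, 360°): 115.313°.

115°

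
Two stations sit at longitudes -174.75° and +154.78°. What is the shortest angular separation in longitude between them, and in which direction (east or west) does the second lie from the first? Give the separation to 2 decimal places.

Raw difference: 154.78 − -174.75 = 329.53°.
Normalise into (−180°, 180°]: 329.53° − 360° = -30.47°.
Negative ⇒ the second point lies to the west; separation 30.47°.

30.47° west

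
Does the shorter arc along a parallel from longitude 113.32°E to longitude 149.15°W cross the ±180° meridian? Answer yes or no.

Yes

Naïve |-149.15 − 113.32| = 262.47° > 180°, so the shorter arc goes the other way round — across 180°.
Signed shortest Δλ = ((-149.15 − 113.32 + 180) mod 360) − 180 = 97.53°.
Going east by 97.53° from +113.32° passes through 180° before reaching -149.15°.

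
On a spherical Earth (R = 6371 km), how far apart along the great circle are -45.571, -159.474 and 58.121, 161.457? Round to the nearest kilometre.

12079 km

Δλ = 161.457 − -159.474 = 320.931°; wrapped into (−180°, 180°]: -39.069°.
Δφ = 58.121 − -45.571 = 103.692°.
a = sin²(Δφ/2) + cos φ₁ · cos φ₂ · sin²(Δλ/2) = 0.659686.
c = 2·atan2(√a, √(1−a)) = 1.89586 rad → d = 6371·c ≈ 12078.55 km.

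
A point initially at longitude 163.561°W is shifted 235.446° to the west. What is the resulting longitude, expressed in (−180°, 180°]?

Start at -163.561°; shift −235.446° → -399.007°.
-399.007° lies outside (−180°, 180°]; add 360° → -39.007°.

39.007°W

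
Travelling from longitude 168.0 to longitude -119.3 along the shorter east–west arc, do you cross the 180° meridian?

Yes

Naïve |-119.3 − 168.0| = 287.3° > 180°, so the shorter arc goes the other way round — across 180°.
Signed shortest Δλ = ((-119.3 − 168.0 + 180) mod 360) − 180 = 72.7°.
Going east by 72.7° from +168.0° passes through 180° before reaching -119.3°.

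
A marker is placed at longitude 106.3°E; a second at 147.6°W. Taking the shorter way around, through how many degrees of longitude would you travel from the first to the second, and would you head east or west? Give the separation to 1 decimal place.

106.1° east

Raw difference: -147.6 − 106.3 = -253.9°.
Normalise into (−180°, 180°]: -253.9° + 360° = 106.1°.
Positive ⇒ the second point lies to the east; separation 106.1°.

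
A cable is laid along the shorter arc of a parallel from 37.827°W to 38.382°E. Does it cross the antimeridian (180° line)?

Signed shortest Δλ = ((38.382 − -37.827 + 180) mod 360) − 180 = 76.209°.
Going east by 76.209° from -37.827° reaches +38.382° without touching 180°.

No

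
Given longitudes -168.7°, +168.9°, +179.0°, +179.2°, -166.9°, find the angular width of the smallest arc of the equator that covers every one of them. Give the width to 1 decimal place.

Sort the longitudes: -168.7°, -166.9°, +168.9°, +179.0°, +179.2°.
Eastward gaps between consecutive values (wrapping around): 1.8°, 335.8°, 10.1°, 0.2°, 12.1°.
Largest gap = 335.8° ⇒ minimal covering band is its complement: 360° − 335.8° = 24.2°.
Band runs from +168.9° eastward to -166.9°, crossing the antimeridian.

24.2°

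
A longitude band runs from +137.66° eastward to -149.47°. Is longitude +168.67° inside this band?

Band width going east from +137.66° to -149.47°: ((-149.47 − 137.66) mod 360) = 72.87°.
Offset of +168.67° east of the west edge: ((168.67 − 137.66) mod 360) = 31.01°.
31.01° ≤ 72.87° ⇒ inside.

Yes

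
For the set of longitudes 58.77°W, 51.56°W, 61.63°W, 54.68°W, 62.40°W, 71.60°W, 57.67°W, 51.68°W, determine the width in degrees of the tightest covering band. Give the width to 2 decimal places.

Sort the longitudes: -71.60°, -62.40°, -61.63°, -58.77°, -57.67°, -54.68°, -51.68°, -51.56°.
Eastward gaps between consecutive values (wrapping around): 9.20°, 0.77°, 2.86°, 1.10°, 2.99°, 3.00°, 0.12°, 339.96°.
Largest gap = 339.96° ⇒ minimal covering band is its complement: 360° − 339.96° = 20.04°.
Band runs from -71.60° eastward to -51.56°.

20.04°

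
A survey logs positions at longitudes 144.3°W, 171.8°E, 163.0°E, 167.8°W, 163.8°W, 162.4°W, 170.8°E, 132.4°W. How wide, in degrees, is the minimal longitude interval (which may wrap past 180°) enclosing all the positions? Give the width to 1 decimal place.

64.6°

Sort the longitudes: -167.8°, -163.8°, -162.4°, -144.3°, -132.4°, +163.0°, +170.8°, +171.8°.
Eastward gaps between consecutive values (wrapping around): 4.0°, 1.4°, 18.1°, 11.9°, 295.4°, 7.8°, 1.0°, 20.4°.
Largest gap = 295.4° ⇒ minimal covering band is its complement: 360° − 295.4° = 64.6°.
Band runs from +163.0° eastward to -132.4°, crossing the antimeridian.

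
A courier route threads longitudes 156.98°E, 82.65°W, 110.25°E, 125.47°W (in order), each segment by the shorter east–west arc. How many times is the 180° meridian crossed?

3

Leg 1: +156.98° → -82.65°, shortest Δλ = 120.37° (east) — crosses 180°.
Leg 2: -82.65° → +110.25°, shortest Δλ = -167.1° (west) — crosses 180°.
Leg 3: +110.25° → -125.47°, shortest Δλ = 124.28° (east) — crosses 180°.
Total crossings: 3.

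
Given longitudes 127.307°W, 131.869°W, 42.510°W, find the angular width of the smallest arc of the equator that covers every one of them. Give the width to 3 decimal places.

89.359°

Sort the longitudes: -131.869°, -127.307°, -42.510°.
Eastward gaps between consecutive values (wrapping around): 4.562°, 84.797°, 270.641°.
Largest gap = 270.641° ⇒ minimal covering band is its complement: 360° − 270.641° = 89.359°.
Band runs from -131.869° eastward to -42.510°.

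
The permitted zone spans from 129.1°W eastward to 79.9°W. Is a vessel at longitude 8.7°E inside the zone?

Band width going east from -129.1° to -79.9°: ((-79.9 − -129.1) mod 360) = 49.2°.
Offset of +8.7° east of the west edge: ((8.7 − -129.1) mod 360) = 137.8°.
137.8° > 49.2° ⇒ outside.

No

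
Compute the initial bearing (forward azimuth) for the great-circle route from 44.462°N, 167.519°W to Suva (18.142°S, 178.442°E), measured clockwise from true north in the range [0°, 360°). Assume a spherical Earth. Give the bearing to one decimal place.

194.9°

Δλ = 178.442 − -167.519 = 345.961°; wrapped into (−180°, 180°]: -14.039°.
θ = atan2( sin Δλ · cos φ₂ , cos φ₁ · sin φ₂ − sin φ₁ · cos φ₂ · cos Δλ )
  = atan2(-0.23052, -0.86797) = -165.126° → normalised to [0°, 360°): 194.874°.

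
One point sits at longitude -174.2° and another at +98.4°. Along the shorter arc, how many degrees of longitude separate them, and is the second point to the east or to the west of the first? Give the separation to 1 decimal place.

87.4° west

Raw difference: 98.4 − -174.2 = 272.6°.
Normalise into (−180°, 180°]: 272.6° − 360° = -87.4°.
Negative ⇒ the second point lies to the west; separation 87.4°.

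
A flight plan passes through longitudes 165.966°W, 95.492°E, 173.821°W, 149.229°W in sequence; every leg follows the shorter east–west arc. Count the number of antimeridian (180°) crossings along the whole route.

2

Leg 1: -165.966° → +95.492°, shortest Δλ = -98.542° (west) — crosses 180°.
Leg 2: +95.492° → -173.821°, shortest Δλ = 90.687° (east) — crosses 180°.
Leg 3: -173.821° → -149.229°, shortest Δλ = 24.592° (east) — does not cross 180°.
Total crossings: 2.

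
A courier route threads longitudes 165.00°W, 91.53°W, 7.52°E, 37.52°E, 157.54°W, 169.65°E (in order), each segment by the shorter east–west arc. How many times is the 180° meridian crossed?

Leg 1: -165.00° → -91.53°, shortest Δλ = 73.47° (east) — does not cross 180°.
Leg 2: -91.53° → +7.52°, shortest Δλ = 99.05° (east) — does not cross 180°.
Leg 3: +7.52° → +37.52°, shortest Δλ = 30.0° (east) — does not cross 180°.
Leg 4: +37.52° → -157.54°, shortest Δλ = 164.94° (east) — crosses 180°.
Leg 5: -157.54° → +169.65°, shortest Δλ = -32.81° (west) — crosses 180°.
Total crossings: 2.

2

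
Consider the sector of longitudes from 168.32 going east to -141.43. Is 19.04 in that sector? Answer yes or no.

No

Band width going east from +168.32° to -141.43°: ((-141.43 − 168.32) mod 360) = 50.25°.
Offset of +19.04° east of the west edge: ((19.04 − 168.32) mod 360) = 210.72°.
210.72° > 50.25° ⇒ outside.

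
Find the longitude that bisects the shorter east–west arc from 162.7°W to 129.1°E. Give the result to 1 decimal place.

163.2°E

Signed shortest Δλ from -162.7° to +129.1° is -68.2°.
Midpoint longitude = -162.7° + (-68.2°)/2 = -162.7° − 34.1° = -196.8°.
Normalise into (−180°, 180°]: +163.2°.
(The naïve average (-162.7 + +129.1)/2 = -16.8° is on the wrong side of the globe.)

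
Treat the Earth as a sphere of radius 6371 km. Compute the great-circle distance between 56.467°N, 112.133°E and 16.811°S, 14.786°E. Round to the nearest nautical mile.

Δλ = 14.786 − 112.133 = -97.347°.
Δφ = -16.811 − 56.467 = -73.278°.
a = sin²(Δφ/2) + cos φ₁ · cos φ₂ · sin²(Δλ/2) = 0.654352.
c = 2·atan2(√a, √(1−a)) = 1.88463 rad → d = 6371·c ≈ 12006.96 km ≈ 6483.24 nmi.

6483 nmi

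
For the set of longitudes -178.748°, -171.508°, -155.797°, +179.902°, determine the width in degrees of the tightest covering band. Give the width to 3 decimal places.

Sort the longitudes: -178.748°, -171.508°, -155.797°, +179.902°.
Eastward gaps between consecutive values (wrapping around): 7.240°, 15.711°, 335.699°, 1.350°.
Largest gap = 335.699° ⇒ minimal covering band is its complement: 360° − 335.699° = 24.301°.
Band runs from +179.902° eastward to -155.797°, crossing the antimeridian.

24.301°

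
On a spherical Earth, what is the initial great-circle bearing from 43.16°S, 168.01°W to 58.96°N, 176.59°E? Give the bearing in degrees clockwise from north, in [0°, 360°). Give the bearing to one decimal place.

351.9°

Δλ = 176.59 − -168.01 = 344.60°; wrapped into (−180°, 180°]: -15.40°.
θ = atan2( sin Δλ · cos φ₂ , cos φ₁ · sin φ₂ − sin φ₁ · cos φ₂ · cos Δλ )
  = atan2(-0.13693, 0.96505) = -8.076° → normalised to [0°, 360°): 351.924°.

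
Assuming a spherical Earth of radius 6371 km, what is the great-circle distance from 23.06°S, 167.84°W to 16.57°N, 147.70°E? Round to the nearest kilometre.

6540 km

Δλ = 147.70 − -167.84 = 315.54°; wrapped into (−180°, 180°]: -44.46°.
Δφ = 16.57 − -23.06 = 39.63°.
a = sin²(Δφ/2) + cos φ₁ · cos φ₂ · sin²(Δλ/2) = 0.241135.
c = 2·atan2(√a, √(1−a)) = 1.02660 rad → d = 6371·c ≈ 6540.47 km.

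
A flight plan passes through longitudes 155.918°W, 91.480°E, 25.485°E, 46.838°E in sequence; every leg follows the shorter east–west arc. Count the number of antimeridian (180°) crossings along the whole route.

Leg 1: -155.918° → +91.480°, shortest Δλ = -112.602° (west) — crosses 180°.
Leg 2: +91.480° → +25.485°, shortest Δλ = -65.995° (west) — does not cross 180°.
Leg 3: +25.485° → +46.838°, shortest Δλ = 21.353° (east) — does not cross 180°.
Total crossings: 1.

1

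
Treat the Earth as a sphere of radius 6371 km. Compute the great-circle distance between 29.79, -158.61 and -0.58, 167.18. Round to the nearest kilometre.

Δλ = 167.18 − -158.61 = 325.79°; wrapped into (−180°, 180°]: -34.21°.
Δφ = -0.58 − 29.79 = -30.37°.
a = sin²(Δφ/2) + cos φ₁ · cos φ₂ · sin²(Δλ/2) = 0.143684.
c = 2·atan2(√a, √(1−a)) = 0.77755 rad → d = 6371·c ≈ 4953.79 km.

4954 km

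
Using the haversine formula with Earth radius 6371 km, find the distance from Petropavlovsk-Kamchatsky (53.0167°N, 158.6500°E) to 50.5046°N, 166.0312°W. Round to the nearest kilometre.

2422 km

Δλ = -166.0312 − 158.6500 = -324.6812°; wrapped into (−180°, 180°]: 35.3188°.
Δφ = 50.5046 − 53.0167 = -2.5121°.
a = sin²(Δφ/2) + cos φ₁ · cos φ₂ · sin²(Δλ/2) = 0.035691.
c = 2·atan2(√a, √(1−a)) = 0.38013 rad → d = 6371·c ≈ 2421.79 km.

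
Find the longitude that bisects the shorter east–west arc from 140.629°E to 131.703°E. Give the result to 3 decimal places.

136.166°E

Signed shortest Δλ from +140.629° to +131.703° is -8.926°.
Midpoint longitude = +140.629° + (-8.926°)/2 = +140.629° − 4.463° = +136.166°.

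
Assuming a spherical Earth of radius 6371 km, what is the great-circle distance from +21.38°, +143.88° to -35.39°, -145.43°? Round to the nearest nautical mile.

5266 nmi

Δλ = -145.43 − 143.88 = -289.31°; wrapped into (−180°, 180°]: 70.69°.
Δφ = -35.39 − 21.38 = -56.77°.
a = sin²(Δφ/2) + cos φ₁ · cos φ₂ · sin²(Δλ/2) = 0.480049.
c = 2·atan2(√a, √(1−a)) = 1.53088 rad → d = 6371·c ≈ 9753.26 km ≈ 5266.34 nmi.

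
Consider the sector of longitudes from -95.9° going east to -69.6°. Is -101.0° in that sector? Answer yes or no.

No

Band width going east from -95.9° to -69.6°: ((-69.6 − -95.9) mod 360) = 26.3°.
Offset of -101.0° east of the west edge: ((-101.0 − -95.9) mod 360) = 354.9°.
354.9° > 26.3° ⇒ outside.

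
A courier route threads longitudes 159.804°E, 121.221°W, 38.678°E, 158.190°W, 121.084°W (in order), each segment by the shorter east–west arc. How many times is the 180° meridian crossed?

Leg 1: +159.804° → -121.221°, shortest Δλ = 78.975° (east) — crosses 180°.
Leg 2: -121.221° → +38.678°, shortest Δλ = 159.899° (east) — does not cross 180°.
Leg 3: +38.678° → -158.190°, shortest Δλ = 163.132° (east) — crosses 180°.
Leg 4: -158.190° → -121.084°, shortest Δλ = 37.106° (east) — does not cross 180°.
Total crossings: 2.

2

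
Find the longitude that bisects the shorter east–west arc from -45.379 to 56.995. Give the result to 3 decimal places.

+5.808°

Signed shortest Δλ from -45.379° to +56.995° is +102.374°.
Midpoint longitude = -45.379° + (+102.374°)/2 = -45.379° + 51.187° = +5.808°.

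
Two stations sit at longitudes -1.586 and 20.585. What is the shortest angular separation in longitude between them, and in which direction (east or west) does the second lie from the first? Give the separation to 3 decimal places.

Raw difference: 20.585 − -1.586 = 22.171°.
Normalise into (−180°, 180°]: 22.171° stays 22.171°.
Positive ⇒ the second point lies to the east; separation 22.171°.

22.171° east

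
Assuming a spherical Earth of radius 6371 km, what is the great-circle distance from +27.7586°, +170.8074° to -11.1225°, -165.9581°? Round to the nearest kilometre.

4995 km

Δλ = -165.9581 − 170.8074 = -336.7655°; wrapped into (−180°, 180°]: 23.2345°.
Δφ = -11.1225 − 27.7586 = -38.8811°.
a = sin²(Δφ/2) + cos φ₁ · cos φ₂ · sin²(Δλ/2) = 0.145985.
c = 2·atan2(√a, √(1−a)) = 0.78409 rad → d = 6371·c ≈ 4995.45 km.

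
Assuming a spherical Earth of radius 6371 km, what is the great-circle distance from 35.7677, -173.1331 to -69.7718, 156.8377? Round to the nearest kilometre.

Δλ = 156.8377 − -173.1331 = 329.9708°; wrapped into (−180°, 180°]: -30.0292°.
Δφ = -69.7718 − 35.7677 = -105.5395°.
a = sin²(Δφ/2) + cos φ₁ · cos φ₂ · sin²(Δλ/2) = 0.652780.
c = 2·atan2(√a, √(1−a)) = 1.88132 rad → d = 6371·c ≈ 11985.91 km.

11986 km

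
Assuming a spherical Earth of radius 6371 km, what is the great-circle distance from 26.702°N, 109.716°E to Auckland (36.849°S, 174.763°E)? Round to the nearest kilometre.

Δλ = 174.763 − 109.716 = 65.047°.
Δφ = -36.849 − 26.702 = -63.551°.
a = sin²(Δφ/2) + cos φ₁ · cos φ₂ · sin²(Δλ/2) = 0.483945.
c = 2·atan2(√a, √(1−a)) = 1.53868 rad → d = 6371·c ≈ 9802.93 km.

9803 km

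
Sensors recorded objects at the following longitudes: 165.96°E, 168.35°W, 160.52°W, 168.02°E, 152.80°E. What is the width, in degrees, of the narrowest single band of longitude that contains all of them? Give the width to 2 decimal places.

Sort the longitudes: -168.35°, -160.52°, +152.80°, +165.96°, +168.02°.
Eastward gaps between consecutive values (wrapping around): 7.83°, 313.32°, 13.16°, 2.06°, 23.63°.
Largest gap = 313.32° ⇒ minimal covering band is its complement: 360° − 313.32° = 46.68°.
Band runs from +152.80° eastward to -160.52°, crossing the antimeridian.

46.68°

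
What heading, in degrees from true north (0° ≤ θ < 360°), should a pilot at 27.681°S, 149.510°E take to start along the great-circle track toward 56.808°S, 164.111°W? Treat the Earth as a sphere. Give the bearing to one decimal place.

Δλ = -164.111 − 149.510 = -313.621°; wrapped into (−180°, 180°]: 46.379°.
θ = atan2( sin Δλ · cos φ₂ , cos φ₁ · sin φ₂ − sin φ₁ · cos φ₂ · cos Δλ )
  = atan2(0.39631, -0.56561) = 144.982° → normalised to [0°, 360°): 144.982°.

145.0°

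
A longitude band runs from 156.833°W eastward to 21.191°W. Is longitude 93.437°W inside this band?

Yes

Band width going east from -156.833° to -21.191°: ((-21.191 − -156.833) mod 360) = 135.642°.
Offset of -93.437° east of the west edge: ((-93.437 − -156.833) mod 360) = 63.396°.
63.396° ≤ 135.642° ⇒ inside.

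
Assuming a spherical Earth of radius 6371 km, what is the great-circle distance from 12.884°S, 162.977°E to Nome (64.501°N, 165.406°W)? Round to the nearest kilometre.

Δλ = -165.406 − 162.977 = -328.383°; wrapped into (−180°, 180°]: 31.617°.
Δφ = 64.501 − -12.884 = 77.385°.
a = sin²(Δφ/2) + cos φ₁ · cos φ₂ · sin²(Δλ/2) = 0.421945.
c = 2·atan2(√a, √(1−a)) = 1.41405 rad → d = 6371·c ≈ 9008.88 km.

9009 km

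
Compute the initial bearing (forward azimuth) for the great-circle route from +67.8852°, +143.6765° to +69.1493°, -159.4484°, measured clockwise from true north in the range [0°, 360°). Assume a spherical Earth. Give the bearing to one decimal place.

Δλ = -159.4484 − 143.6765 = -303.1249°; wrapped into (−180°, 180°]: 56.8751°.
θ = atan2( sin Δλ · cos φ₂ , cos φ₁ · sin φ₂ − sin φ₁ · cos φ₂ · cos Δλ )
  = atan2(0.29809, 0.17161) = 60.070° → normalised to [0°, 360°): 60.070°.

60.1°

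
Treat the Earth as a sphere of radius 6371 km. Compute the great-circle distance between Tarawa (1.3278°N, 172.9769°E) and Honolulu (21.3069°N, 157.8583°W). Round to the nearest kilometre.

3863 km

Δλ = -157.8583 − 172.9769 = -330.8352°; wrapped into (−180°, 180°]: 29.1648°.
Δφ = 21.3069 − 1.3278 = 19.9791°.
a = sin²(Δφ/2) + cos φ₁ · cos φ₂ · sin²(Δλ/2) = 0.089132.
c = 2·atan2(√a, √(1−a)) = 0.60635 rad → d = 6371·c ≈ 3863.02 km.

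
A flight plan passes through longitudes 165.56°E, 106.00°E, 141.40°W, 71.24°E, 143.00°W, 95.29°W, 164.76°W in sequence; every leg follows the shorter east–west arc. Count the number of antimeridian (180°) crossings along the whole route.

3

Leg 1: +165.56° → +106.00°, shortest Δλ = -59.56° (west) — does not cross 180°.
Leg 2: +106.00° → -141.40°, shortest Δλ = 112.6° (east) — crosses 180°.
Leg 3: -141.40° → +71.24°, shortest Δλ = -147.36° (west) — crosses 180°.
Leg 4: +71.24° → -143.00°, shortest Δλ = 145.76° (east) — crosses 180°.
Leg 5: -143.00° → -95.29°, shortest Δλ = 47.71° (east) — does not cross 180°.
Leg 6: -95.29° → -164.76°, shortest Δλ = -69.47° (west) — does not cross 180°.
Total crossings: 3.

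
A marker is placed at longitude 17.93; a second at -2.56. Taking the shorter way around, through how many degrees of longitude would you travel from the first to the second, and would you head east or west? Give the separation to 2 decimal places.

20.49° west

Raw difference: -2.56 − 17.93 = -20.49°.
Normalise into (−180°, 180°]: -20.49° stays -20.49°.
Negative ⇒ the second point lies to the west; separation 20.49°.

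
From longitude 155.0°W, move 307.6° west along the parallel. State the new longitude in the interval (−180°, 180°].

Start at -155.0°; shift −307.6° → -462.6°.
-462.6° lies outside (−180°, 180°]; add 360° → -102.6°.

102.6°W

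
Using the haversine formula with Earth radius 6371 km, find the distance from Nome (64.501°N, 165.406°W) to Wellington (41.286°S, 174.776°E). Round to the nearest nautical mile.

6420 nmi

Δλ = 174.776 − -165.406 = 340.182°; wrapped into (−180°, 180°]: -19.818°.
Δφ = -41.286 − 64.501 = -105.787°.
a = sin²(Δφ/2) + cos φ₁ · cos φ₂ · sin²(Δλ/2) = 0.645610.
c = 2·atan2(√a, √(1−a)) = 1.86630 rad → d = 6371·c ≈ 11890.19 km ≈ 6420.19 nmi.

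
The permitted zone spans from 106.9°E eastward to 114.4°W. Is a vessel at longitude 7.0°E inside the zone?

No

Band width going east from +106.9° to -114.4°: ((-114.4 − 106.9) mod 360) = 138.7°.
Offset of +7.0° east of the west edge: ((7.0 − 106.9) mod 360) = 260.1°.
260.1° > 138.7° ⇒ outside.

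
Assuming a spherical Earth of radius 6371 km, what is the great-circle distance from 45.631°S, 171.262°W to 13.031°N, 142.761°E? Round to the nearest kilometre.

Δλ = 142.761 − -171.262 = 314.023°; wrapped into (−180°, 180°]: -45.977°.
Δφ = 13.031 − -45.631 = 58.662°.
a = sin²(Δφ/2) + cos φ₁ · cos φ₂ · sin²(Δλ/2) = 0.343869.
c = 2·atan2(√a, √(1−a)) = 1.25322 rad → d = 6371·c ≈ 7984.28 km.

7984 km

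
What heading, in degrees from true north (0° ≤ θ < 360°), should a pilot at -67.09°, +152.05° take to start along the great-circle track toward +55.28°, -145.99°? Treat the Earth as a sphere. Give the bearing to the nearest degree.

42°

Δλ = -145.99 − 152.05 = -298.04°; wrapped into (−180°, 180°]: 61.96°.
θ = atan2( sin Δλ · cos φ₂ , cos φ₁ · sin φ₂ − sin φ₁ · cos φ₂ · cos Δλ )
  = atan2(0.50271, 0.56660) = 41.581° → normalised to [0°, 360°): 41.581°.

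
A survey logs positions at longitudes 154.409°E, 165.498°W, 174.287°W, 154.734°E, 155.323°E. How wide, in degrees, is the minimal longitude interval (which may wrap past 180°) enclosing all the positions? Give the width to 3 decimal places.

40.093°

Sort the longitudes: -174.287°, -165.498°, +154.409°, +154.734°, +155.323°.
Eastward gaps between consecutive values (wrapping around): 8.789°, 319.907°, 0.325°, 0.589°, 30.390°.
Largest gap = 319.907° ⇒ minimal covering band is its complement: 360° − 319.907° = 40.093°.
Band runs from +154.409° eastward to -165.498°, crossing the antimeridian.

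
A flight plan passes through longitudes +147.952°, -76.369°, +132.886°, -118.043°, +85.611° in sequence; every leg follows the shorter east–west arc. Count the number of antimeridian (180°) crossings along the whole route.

Leg 1: +147.952° → -76.369°, shortest Δλ = 135.679° (east) — crosses 180°.
Leg 2: -76.369° → +132.886°, shortest Δλ = -150.745° (west) — crosses 180°.
Leg 3: +132.886° → -118.043°, shortest Δλ = 109.071° (east) — crosses 180°.
Leg 4: -118.043° → +85.611°, shortest Δλ = -156.346° (west) — crosses 180°.
Total crossings: 4.

4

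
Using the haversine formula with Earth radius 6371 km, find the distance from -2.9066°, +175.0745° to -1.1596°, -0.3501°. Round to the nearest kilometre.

Δλ = -0.3501 − 175.0745 = -175.4246°.
Δφ = -1.1596 − -2.9066 = 1.7470°.
a = sin²(Δφ/2) + cos φ₁ · cos φ₂ · sin²(Δλ/2) = 0.997150.
c = 2·atan2(√a, √(1−a)) = 3.03478 rad → d = 6371·c ≈ 19334.57 km.

19335 km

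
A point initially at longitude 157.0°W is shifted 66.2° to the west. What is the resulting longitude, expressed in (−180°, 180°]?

Start at -157.0°; shift −66.2° → -223.2°.
-223.2° lies outside (−180°, 180°]; add 360° → +136.8°.

136.8°E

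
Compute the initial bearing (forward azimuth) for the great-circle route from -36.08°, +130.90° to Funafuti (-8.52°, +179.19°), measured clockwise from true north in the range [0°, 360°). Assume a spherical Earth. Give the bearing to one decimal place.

Δλ = 179.19 − 130.90 = 48.29°.
θ = atan2( sin Δλ · cos φ₂ , cos φ₁ · sin φ₂ − sin φ₁ · cos φ₂ · cos Δλ )
  = atan2(0.73828, 0.26778) = 70.064° → normalised to [0°, 360°): 70.064°.

70.1°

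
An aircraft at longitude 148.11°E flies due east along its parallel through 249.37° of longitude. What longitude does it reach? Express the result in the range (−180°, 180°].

Start at +148.11°; shift +249.37° → +397.48°.
+397.48° lies outside (−180°, 180°]; subtract 360° → +37.48°.

37.48°E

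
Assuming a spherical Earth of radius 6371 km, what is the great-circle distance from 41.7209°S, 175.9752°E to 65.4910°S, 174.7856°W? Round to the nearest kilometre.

Δλ = -174.7856 − 175.9752 = -350.7608°; wrapped into (−180°, 180°]: 9.2392°.
Δφ = -65.4910 − -41.7209 = -23.7701°.
a = sin²(Δφ/2) + cos φ₁ · cos φ₂ · sin²(Δλ/2) = 0.044423.
c = 2·atan2(√a, √(1−a)) = 0.42472 rad → d = 6371·c ≈ 2705.91 km.

2706 km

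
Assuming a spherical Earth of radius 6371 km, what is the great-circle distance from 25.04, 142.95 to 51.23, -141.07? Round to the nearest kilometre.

6909 km

Δλ = -141.07 − 142.95 = -284.02°; wrapped into (−180°, 180°]: 75.98°.
Δφ = 51.23 − 25.04 = 26.19°.
a = sin²(Δφ/2) + cos φ₁ · cos φ₂ · sin²(Δλ/2) = 0.266281.
c = 2·atan2(√a, √(1−a)) = 1.08441 rad → d = 6371·c ≈ 6908.74 km.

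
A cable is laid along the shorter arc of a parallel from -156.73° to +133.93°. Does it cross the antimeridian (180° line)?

Yes

Naïve |133.93 − -156.73| = 290.66° > 180°, so the shorter arc goes the other way round — across 180°.
Signed shortest Δλ = ((133.93 − -156.73 + 180) mod 360) − 180 = -69.34°.
Going west by 69.34° from -156.73° passes through 180° before reaching +133.93°.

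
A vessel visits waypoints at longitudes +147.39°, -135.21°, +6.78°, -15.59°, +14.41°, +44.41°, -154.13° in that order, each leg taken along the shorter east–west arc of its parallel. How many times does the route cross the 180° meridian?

2

Leg 1: +147.39° → -135.21°, shortest Δλ = 77.4° (east) — crosses 180°.
Leg 2: -135.21° → +6.78°, shortest Δλ = 141.99° (east) — does not cross 180°.
Leg 3: +6.78° → -15.59°, shortest Δλ = -22.37° (west) — does not cross 180°.
Leg 4: -15.59° → +14.41°, shortest Δλ = 30.0° (east) — does not cross 180°.
Leg 5: +14.41° → +44.41°, shortest Δλ = 30.0° (east) — does not cross 180°.
Leg 6: +44.41° → -154.13°, shortest Δλ = 161.46° (east) — crosses 180°.
Total crossings: 2.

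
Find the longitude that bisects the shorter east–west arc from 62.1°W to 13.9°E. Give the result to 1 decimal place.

Signed shortest Δλ from -62.1° to +13.9° is +76.0°.
Midpoint longitude = -62.1° + (+76.0°)/2 = -62.1° + 38.0° = -24.1°.

24.1°W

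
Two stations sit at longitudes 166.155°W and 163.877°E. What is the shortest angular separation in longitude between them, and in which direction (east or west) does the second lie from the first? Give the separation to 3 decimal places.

Raw difference: 163.877 − -166.155 = 330.032°.
Normalise into (−180°, 180°]: 330.032° − 360° = -29.968°.
Negative ⇒ the second point lies to the west; separation 29.968°.

29.968° west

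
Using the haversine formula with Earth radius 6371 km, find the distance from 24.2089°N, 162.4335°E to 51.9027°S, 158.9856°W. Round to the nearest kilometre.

Δλ = -158.9856 − 162.4335 = -321.4191°; wrapped into (−180°, 180°]: 38.5809°.
Δφ = -51.9027 − 24.2089 = -76.1116°.
a = sin²(Δφ/2) + cos φ₁ · cos φ₂ · sin²(Δλ/2) = 0.441399.
c = 2·atan2(√a, √(1−a)) = 1.45332 rad → d = 6371·c ≈ 9259.13 km.

9259 km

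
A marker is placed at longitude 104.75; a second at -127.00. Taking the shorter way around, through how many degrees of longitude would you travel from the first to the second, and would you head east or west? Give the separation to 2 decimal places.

Raw difference: -127.00 − 104.75 = -231.75°.
Normalise into (−180°, 180°]: -231.75° + 360° = 128.25°.
Positive ⇒ the second point lies to the east; separation 128.25°.

128.25° east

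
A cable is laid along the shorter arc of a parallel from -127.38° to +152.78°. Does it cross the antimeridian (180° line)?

Yes

Naïve |152.78 − -127.38| = 280.16° > 180°, so the shorter arc goes the other way round — across 180°.
Signed shortest Δλ = ((152.78 − -127.38 + 180) mod 360) − 180 = -79.84°.
Going west by 79.84° from -127.38° passes through 180° before reaching +152.78°.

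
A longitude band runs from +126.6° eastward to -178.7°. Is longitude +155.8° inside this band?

Yes

Band width going east from +126.6° to -178.7°: ((-178.7 − 126.6) mod 360) = 54.7°.
Offset of +155.8° east of the west edge: ((155.8 − 126.6) mod 360) = 29.2°.
29.2° ≤ 54.7° ⇒ inside.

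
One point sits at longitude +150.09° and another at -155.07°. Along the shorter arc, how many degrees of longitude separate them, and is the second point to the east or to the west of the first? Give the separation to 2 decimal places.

Raw difference: -155.07 − 150.09 = -305.16°.
Normalise into (−180°, 180°]: -305.16° + 360° = 54.84°.
Positive ⇒ the second point lies to the east; separation 54.84°.

54.84° east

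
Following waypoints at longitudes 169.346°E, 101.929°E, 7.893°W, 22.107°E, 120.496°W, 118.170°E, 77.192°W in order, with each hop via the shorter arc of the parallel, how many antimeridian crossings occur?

Leg 1: +169.346° → +101.929°, shortest Δλ = -67.417° (west) — does not cross 180°.
Leg 2: +101.929° → -7.893°, shortest Δλ = -109.822° (west) — does not cross 180°.
Leg 3: -7.893° → +22.107°, shortest Δλ = 30.0° (east) — does not cross 180°.
Leg 4: +22.107° → -120.496°, shortest Δλ = -142.603° (west) — does not cross 180°.
Leg 5: -120.496° → +118.170°, shortest Δλ = -121.334° (west) — crosses 180°.
Leg 6: +118.170° → -77.192°, shortest Δλ = 164.638° (east) — crosses 180°.
Total crossings: 2.

2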